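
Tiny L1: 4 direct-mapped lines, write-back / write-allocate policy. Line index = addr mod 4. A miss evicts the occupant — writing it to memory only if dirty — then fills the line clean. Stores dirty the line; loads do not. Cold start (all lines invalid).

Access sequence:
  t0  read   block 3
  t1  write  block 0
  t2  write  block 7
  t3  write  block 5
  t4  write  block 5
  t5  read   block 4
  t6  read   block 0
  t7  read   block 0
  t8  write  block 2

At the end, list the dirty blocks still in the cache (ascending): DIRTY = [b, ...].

DIRTY = [2, 5, 7]

  0 | R B3 → L3 miss [-]
  1 | W B0 → L0 miss [D]
  2 | W B7 → L3 miss [D]
  3 | W B5 → L1 miss [D]
  4 | W B5 → L1 hit [D]
  5 | R B4 → L0 miss wb→B0 [-]
  6 | R B0 → L0 miss [-]
  7 | R B0 → L0 hit [-]
  8 | W B2 → L2 miss [D]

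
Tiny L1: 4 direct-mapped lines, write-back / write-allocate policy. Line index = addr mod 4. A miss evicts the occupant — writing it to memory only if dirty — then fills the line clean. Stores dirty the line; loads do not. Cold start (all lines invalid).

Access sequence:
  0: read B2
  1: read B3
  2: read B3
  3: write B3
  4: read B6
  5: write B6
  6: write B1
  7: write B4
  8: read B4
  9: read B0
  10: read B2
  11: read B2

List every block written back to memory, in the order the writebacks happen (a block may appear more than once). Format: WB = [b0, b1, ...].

0: R B2 -> L2 miss  d=-]
1: R B3 -> L3 miss  d=-]
2: R B3 -> L3 hit  d=-]
3: W B3 -> L3 hit  d=D]
4: R B6 -> L2 miss  d=-]
5: W B6 -> L2 hit  d=D]
6: W B1 -> L1 miss  d=D]
7: W B4 -> L0 miss  d=D]
8: R B4 -> L0 hit  d=D]
9: R B0 -> L0 miss wb->B4  d=-]
10: R B2 -> L2 miss wb->B6  d=-]
11: R B2 -> L2 hit  d=-]

WB = [4, 6]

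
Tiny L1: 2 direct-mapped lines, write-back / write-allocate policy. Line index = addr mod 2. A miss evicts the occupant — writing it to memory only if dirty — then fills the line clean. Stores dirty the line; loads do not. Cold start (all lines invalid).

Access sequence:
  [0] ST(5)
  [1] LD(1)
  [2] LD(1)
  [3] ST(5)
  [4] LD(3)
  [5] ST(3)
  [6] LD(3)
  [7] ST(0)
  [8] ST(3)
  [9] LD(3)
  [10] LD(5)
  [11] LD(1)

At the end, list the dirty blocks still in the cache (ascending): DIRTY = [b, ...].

DIRTY = [0]

  0 | W B5 → L1 miss [D]
  1 | R B1 → L1 miss wb→B5 [-]
  2 | R B1 → L1 hit [-]
  3 | W B5 → L1 miss [D]
  4 | R B3 → L1 miss wb→B5 [-]
  5 | W B3 → L1 hit [D]
  6 | R B3 → L1 hit [D]
  7 | W B0 → L0 miss [D]
  8 | W B3 → L1 hit [D]
  9 | R B3 → L1 hit [D]
  10 | R B5 → L1 miss wb→B3 [-]
  11 | R B1 → L1 miss [-]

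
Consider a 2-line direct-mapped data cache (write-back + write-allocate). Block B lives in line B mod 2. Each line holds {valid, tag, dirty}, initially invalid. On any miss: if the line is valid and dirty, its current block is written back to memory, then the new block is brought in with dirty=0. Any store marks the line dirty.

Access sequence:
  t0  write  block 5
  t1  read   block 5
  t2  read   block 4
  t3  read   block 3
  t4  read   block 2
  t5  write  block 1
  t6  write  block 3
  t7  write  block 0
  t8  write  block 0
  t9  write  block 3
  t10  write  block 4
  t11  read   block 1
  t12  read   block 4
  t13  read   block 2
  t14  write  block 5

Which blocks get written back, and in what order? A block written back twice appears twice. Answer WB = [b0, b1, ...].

WB = [5, 1, 0, 3, 4]

  0 | W B5 → L1 miss [D]
  1 | R B5 → L1 hit [D]
  2 | R B4 → L0 miss [-]
  3 | R B3 → L1 miss wb→B5 [-]
  4 | R B2 → L0 miss [-]
  5 | W B1 → L1 miss [D]
  6 | W B3 → L1 miss wb→B1 [D]
  7 | W B0 → L0 miss [D]
  8 | W B0 → L0 hit [D]
  9 | W B3 → L1 hit [D]
  10 | W B4 → L0 miss wb→B0 [D]
  11 | R B1 → L1 miss wb→B3 [-]
  12 | R B4 → L0 hit [D]
  13 | R B2 → L0 miss wb→B4 [-]
  14 | W B5 → L1 miss [D]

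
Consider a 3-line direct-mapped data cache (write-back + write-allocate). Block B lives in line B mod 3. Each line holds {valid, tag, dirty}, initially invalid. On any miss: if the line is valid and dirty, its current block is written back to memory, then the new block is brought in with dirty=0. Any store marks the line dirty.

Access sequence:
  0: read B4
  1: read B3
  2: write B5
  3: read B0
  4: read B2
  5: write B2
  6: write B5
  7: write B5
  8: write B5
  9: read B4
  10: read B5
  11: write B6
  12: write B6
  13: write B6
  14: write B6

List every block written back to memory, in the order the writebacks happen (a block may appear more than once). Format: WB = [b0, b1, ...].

WB = [5, 2]

  0 | R B4 → L1 miss [-]
  1 | R B3 → L0 miss [-]
  2 | W B5 → L2 miss [D]
  3 | R B0 → L0 miss [-]
  4 | R B2 → L2 miss wb→B5 [-]
  5 | W B2 → L2 hit [D]
  6 | W B5 → L2 miss wb→B2 [D]
  7 | W B5 → L2 hit [D]
  8 | W B5 → L2 hit [D]
  9 | R B4 → L1 hit [-]
  10 | R B5 → L2 hit [D]
  11 | W B6 → L0 miss [D]
  12 | W B6 → L0 hit [D]
  13 | W B6 → L0 hit [D]
  14 | W B6 → L0 hit [D]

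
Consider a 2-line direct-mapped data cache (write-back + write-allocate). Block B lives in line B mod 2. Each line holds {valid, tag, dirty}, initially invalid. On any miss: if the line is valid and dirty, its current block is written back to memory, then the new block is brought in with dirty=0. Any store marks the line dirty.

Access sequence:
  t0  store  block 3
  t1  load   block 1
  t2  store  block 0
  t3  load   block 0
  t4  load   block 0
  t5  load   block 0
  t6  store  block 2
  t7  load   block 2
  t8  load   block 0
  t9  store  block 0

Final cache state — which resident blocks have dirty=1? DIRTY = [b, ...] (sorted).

DIRTY = [0]

0: W B3 → L1 miss [D]
1: R B1 → L1 miss wb→B3 [-]
2: W B0 → L0 miss [D]
3: R B0 → L0 hit [D]
4: R B0 → L0 hit [D]
5: R B0 → L0 hit [D]
6: W B2 → L0 miss wb→B0 [D]
7: R B2 → L0 hit [D]
8: R B0 → L0 miss wb→B2 [-]
9: W B0 → L0 hit [D]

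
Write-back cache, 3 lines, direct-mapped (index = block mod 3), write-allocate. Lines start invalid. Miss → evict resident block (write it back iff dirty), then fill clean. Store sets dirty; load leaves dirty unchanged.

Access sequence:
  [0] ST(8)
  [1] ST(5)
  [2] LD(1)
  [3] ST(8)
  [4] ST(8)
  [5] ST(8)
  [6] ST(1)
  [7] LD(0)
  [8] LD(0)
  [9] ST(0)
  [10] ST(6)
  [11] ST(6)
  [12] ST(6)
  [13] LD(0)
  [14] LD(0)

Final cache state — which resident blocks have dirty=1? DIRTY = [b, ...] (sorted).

0: W B8 → L2 miss [D]
1: W B5 → L2 miss wb→B8 [D]
2: R B1 → L1 miss [-]
3: W B8 → L2 miss wb→B5 [D]
4: W B8 → L2 hit [D]
5: W B8 → L2 hit [D]
6: W B1 → L1 hit [D]
7: R B0 → L0 miss [-]
8: R B0 → L0 hit [-]
9: W B0 → L0 hit [D]
10: W B6 → L0 miss wb→B0 [D]
11: W B6 → L0 hit [D]
12: W B6 → L0 hit [D]
13: R B0 → L0 miss wb→B6 [-]
14: R B0 → L0 hit [-]

DIRTY = [1, 8]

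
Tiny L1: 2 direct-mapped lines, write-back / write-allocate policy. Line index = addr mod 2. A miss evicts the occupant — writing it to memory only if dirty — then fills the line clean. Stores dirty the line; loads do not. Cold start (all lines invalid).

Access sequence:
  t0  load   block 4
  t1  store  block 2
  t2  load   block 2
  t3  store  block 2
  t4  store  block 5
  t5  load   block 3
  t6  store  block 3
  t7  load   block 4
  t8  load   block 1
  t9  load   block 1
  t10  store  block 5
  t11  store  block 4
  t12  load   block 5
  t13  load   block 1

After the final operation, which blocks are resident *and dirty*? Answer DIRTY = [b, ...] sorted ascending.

DIRTY = [4]

0: R B4 → L0 miss [-]
1: W B2 → L0 miss [D]
2: R B2 → L0 hit [D]
3: W B2 → L0 hit [D]
4: W B5 → L1 miss [D]
5: R B3 → L1 miss wb→B5 [-]
6: W B3 → L1 hit [D]
7: R B4 → L0 miss wb→B2 [-]
8: R B1 → L1 miss wb→B3 [-]
9: R B1 → L1 hit [-]
10: W B5 → L1 miss [D]
11: W B4 → L0 hit [D]
12: R B5 → L1 hit [D]
13: R B1 → L1 miss wb→B5 [-]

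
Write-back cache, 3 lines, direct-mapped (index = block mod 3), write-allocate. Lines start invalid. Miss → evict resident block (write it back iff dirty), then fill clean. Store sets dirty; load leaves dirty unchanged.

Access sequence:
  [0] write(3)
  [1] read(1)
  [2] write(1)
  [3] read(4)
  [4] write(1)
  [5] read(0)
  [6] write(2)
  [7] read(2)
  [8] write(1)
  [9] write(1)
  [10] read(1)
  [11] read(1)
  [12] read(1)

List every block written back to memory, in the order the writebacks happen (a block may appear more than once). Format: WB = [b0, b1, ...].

  0 | W B3 → L0 miss [D]
  1 | R B1 → L1 miss [-]
  2 | W B1 → L1 hit [D]
  3 | R B4 → L1 miss wb→B1 [-]
  4 | W B1 → L1 miss [D]
  5 | R B0 → L0 miss wb→B3 [-]
  6 | W B2 → L2 miss [D]
  7 | R B2 → L2 hit [D]
  8 | W B1 → L1 hit [D]
  9 | W B1 → L1 hit [D]
  10 | R B1 → L1 hit [D]
  11 | R B1 → L1 hit [D]
  12 | R B1 → L1 hit [D]

WB = [1, 3]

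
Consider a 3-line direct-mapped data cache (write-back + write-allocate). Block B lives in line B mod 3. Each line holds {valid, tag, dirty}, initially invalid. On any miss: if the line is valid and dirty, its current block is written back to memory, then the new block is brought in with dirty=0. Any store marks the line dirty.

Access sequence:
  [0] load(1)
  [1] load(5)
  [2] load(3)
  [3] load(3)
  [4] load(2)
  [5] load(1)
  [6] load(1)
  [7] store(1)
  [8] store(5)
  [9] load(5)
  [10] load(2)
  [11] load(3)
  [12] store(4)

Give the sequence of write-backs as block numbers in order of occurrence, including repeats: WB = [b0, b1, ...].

WB = [5, 1]

0: R B1 → L1 miss [-]
1: R B5 → L2 miss [-]
2: R B3 → L0 miss [-]
3: R B3 → L0 hit [-]
4: R B2 → L2 miss [-]
5: R B1 → L1 hit [-]
6: R B1 → L1 hit [-]
7: W B1 → L1 hit [D]
8: W B5 → L2 miss [D]
9: R B5 → L2 hit [D]
10: R B2 → L2 miss wb→B5 [-]
11: R B3 → L0 hit [-]
12: W B4 → L1 miss wb→B1 [D]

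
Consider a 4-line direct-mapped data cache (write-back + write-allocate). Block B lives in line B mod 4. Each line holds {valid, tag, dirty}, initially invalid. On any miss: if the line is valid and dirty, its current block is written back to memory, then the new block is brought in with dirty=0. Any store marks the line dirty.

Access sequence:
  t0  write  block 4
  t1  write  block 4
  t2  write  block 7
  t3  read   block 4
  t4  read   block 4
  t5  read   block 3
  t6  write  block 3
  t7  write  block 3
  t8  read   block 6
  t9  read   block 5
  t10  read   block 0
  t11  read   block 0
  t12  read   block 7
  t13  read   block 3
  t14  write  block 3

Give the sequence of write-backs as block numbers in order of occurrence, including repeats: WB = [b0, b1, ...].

WB = [7, 4, 3]

  0 | W B4 → L0 miss [D]
  1 | W B4 → L0 hit [D]
  2 | W B7 → L3 miss [D]
  3 | R B4 → L0 hit [D]
  4 | R B4 → L0 hit [D]
  5 | R B3 → L3 miss wb→B7 [-]
  6 | W B3 → L3 hit [D]
  7 | W B3 → L3 hit [D]
  8 | R B6 → L2 miss [-]
  9 | R B5 → L1 miss [-]
  10 | R B0 → L0 miss wb→B4 [-]
  11 | R B0 → L0 hit [-]
  12 | R B7 → L3 miss wb→B3 [-]
  13 | R B3 → L3 miss [-]
  14 | W B3 → L3 hit [D]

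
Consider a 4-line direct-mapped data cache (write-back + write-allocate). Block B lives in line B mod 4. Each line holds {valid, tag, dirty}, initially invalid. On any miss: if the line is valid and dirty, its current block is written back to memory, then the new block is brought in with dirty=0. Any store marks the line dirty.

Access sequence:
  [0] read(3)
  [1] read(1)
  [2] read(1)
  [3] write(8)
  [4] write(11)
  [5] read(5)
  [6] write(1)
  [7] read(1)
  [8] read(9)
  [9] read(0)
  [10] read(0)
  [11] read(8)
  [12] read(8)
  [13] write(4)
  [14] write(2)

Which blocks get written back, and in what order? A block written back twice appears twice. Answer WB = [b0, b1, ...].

0: R B3 → L3 miss [-]
1: R B1 → L1 miss [-]
2: R B1 → L1 hit [-]
3: W B8 → L0 miss [D]
4: W B11 → L3 miss [D]
5: R B5 → L1 miss [-]
6: W B1 → L1 miss [D]
7: R B1 → L1 hit [D]
8: R B9 → L1 miss wb→B1 [-]
9: R B0 → L0 miss wb→B8 [-]
10: R B0 → L0 hit [-]
11: R B8 → L0 miss [-]
12: R B8 → L0 hit [-]
13: W B4 → L0 miss [D]
14: W B2 → L2 miss [D]

WB = [1, 8]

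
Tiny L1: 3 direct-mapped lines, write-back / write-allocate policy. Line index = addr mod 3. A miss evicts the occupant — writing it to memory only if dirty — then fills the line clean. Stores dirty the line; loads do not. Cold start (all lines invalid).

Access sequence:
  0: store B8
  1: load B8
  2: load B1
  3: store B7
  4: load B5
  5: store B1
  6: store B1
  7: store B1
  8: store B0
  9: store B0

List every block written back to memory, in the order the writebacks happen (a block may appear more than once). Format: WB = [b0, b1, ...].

WB = [8, 7]

0: W B8 → L2 miss [D]
1: R B8 → L2 hit [D]
2: R B1 → L1 miss [-]
3: W B7 → L1 miss [D]
4: R B5 → L2 miss wb→B8 [-]
5: W B1 → L1 miss wb→B7 [D]
6: W B1 → L1 hit [D]
7: W B1 → L1 hit [D]
8: W B0 → L0 miss [D]
9: W B0 → L0 hit [D]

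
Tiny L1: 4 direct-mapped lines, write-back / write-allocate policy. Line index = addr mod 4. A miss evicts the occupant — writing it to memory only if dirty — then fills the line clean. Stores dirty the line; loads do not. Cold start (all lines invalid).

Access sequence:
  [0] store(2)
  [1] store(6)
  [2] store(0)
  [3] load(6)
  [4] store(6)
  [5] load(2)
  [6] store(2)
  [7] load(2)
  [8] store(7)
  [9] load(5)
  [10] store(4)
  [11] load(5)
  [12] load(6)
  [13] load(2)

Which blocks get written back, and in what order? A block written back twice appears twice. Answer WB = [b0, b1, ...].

  0 | W B2 → L2 miss [D]
  1 | W B6 → L2 miss wb→B2 [D]
  2 | W B0 → L0 miss [D]
  3 | R B6 → L2 hit [D]
  4 | W B6 → L2 hit [D]
  5 | R B2 → L2 miss wb→B6 [-]
  6 | W B2 → L2 hit [D]
  7 | R B2 → L2 hit [D]
  8 | W B7 → L3 miss [D]
  9 | R B5 → L1 miss [-]
  10 | W B4 → L0 miss wb→B0 [D]
  11 | R B5 → L1 hit [-]
  12 | R B6 → L2 miss wb→B2 [-]
  13 | R B2 → L2 miss [-]

WB = [2, 6, 0, 2]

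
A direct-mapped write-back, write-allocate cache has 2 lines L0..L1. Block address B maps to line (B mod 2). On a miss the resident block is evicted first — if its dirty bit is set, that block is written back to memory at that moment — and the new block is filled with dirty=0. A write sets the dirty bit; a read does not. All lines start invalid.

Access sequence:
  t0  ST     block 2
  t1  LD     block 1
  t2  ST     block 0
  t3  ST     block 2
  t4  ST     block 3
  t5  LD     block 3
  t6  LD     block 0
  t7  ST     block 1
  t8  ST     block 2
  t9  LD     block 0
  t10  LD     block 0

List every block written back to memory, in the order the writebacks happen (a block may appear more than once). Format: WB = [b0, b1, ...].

0: W B2 -> L0 miss  d=D]
1: R B1 -> L1 miss  d=-]
2: W B0 -> L0 miss wb->B2  d=D]
3: W B2 -> L0 miss wb->B0  d=D]
4: W B3 -> L1 miss  d=D]
5: R B3 -> L1 hit  d=D]
6: R B0 -> L0 miss wb->B2  d=-]
7: W B1 -> L1 miss wb->B3  d=D]
8: W B2 -> L0 miss  d=D]
9: R B0 -> L0 miss wb->B2  d=-]
10: R B0 -> L0 hit  d=-]

WB = [2, 0, 2, 3, 2]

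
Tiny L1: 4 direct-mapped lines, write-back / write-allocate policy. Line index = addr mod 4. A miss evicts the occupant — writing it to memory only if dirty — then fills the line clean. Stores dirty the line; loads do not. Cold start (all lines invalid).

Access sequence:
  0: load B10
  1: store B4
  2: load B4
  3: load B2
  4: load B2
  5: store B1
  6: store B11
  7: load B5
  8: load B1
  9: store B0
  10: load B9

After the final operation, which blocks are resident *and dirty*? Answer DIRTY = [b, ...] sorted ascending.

0: R B10 → L2 miss [-]
1: W B4 → L0 miss [D]
2: R B4 → L0 hit [D]
3: R B2 → L2 miss [-]
4: R B2 → L2 hit [-]
5: W B1 → L1 miss [D]
6: W B11 → L3 miss [D]
7: R B5 → L1 miss wb→B1 [-]
8: R B1 → L1 miss [-]
9: W B0 → L0 miss wb→B4 [D]
10: R B9 → L1 miss [-]

DIRTY = [0, 11]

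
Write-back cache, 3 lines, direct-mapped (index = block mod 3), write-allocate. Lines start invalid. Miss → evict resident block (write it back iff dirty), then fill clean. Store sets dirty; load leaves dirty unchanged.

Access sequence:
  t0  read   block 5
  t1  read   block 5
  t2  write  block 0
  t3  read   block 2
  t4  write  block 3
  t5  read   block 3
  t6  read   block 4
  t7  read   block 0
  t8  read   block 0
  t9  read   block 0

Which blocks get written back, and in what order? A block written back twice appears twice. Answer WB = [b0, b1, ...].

WB = [0, 3]

  0 | R B5 → L2 miss [-]
  1 | R B5 → L2 hit [-]
  2 | W B0 → L0 miss [D]
  3 | R B2 → L2 miss [-]
  4 | W B3 → L0 miss wb→B0 [D]
  5 | R B3 → L0 hit [D]
  6 | R B4 → L1 miss [-]
  7 | R B0 → L0 miss wb→B3 [-]
  8 | R B0 → L0 hit [-]
  9 | R B0 → L0 hit [-]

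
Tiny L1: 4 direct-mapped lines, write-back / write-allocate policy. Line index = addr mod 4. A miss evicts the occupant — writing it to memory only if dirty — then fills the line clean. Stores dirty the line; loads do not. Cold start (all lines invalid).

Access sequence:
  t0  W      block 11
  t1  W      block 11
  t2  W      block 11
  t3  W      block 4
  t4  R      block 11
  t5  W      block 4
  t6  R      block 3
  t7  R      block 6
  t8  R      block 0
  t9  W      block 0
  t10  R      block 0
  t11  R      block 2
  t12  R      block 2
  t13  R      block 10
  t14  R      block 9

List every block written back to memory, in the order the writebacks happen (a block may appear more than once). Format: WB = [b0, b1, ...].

0: W B11 → L3 miss [D]
1: W B11 → L3 hit [D]
2: W B11 → L3 hit [D]
3: W B4 → L0 miss [D]
4: R B11 → L3 hit [D]
5: W B4 → L0 hit [D]
6: R B3 → L3 miss wb→B11 [-]
7: R B6 → L2 miss [-]
8: R B0 → L0 miss wb→B4 [-]
9: W B0 → L0 hit [D]
10: R B0 → L0 hit [D]
11: R B2 → L2 miss [-]
12: R B2 → L2 hit [-]
13: R B10 → L2 miss [-]
14: R B9 → L1 miss [-]

WB = [11, 4]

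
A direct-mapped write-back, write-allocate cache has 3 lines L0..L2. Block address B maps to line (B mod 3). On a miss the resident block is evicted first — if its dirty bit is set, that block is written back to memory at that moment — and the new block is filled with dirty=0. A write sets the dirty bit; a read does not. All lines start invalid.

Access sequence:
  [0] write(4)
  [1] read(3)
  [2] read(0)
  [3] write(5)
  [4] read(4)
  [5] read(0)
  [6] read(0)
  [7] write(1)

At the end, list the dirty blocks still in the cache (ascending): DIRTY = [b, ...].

DIRTY = [1, 5]

0: W B4 -> L1 miss  d=D]
1: R B3 -> L0 miss  d=-]
2: R B0 -> L0 miss  d=-]
3: W B5 -> L2 miss  d=D]
4: R B4 -> L1 hit  d=D]
5: R B0 -> L0 hit  d=-]
6: R B0 -> L0 hit  d=-]
7: W B1 -> L1 miss wb->B4  d=D]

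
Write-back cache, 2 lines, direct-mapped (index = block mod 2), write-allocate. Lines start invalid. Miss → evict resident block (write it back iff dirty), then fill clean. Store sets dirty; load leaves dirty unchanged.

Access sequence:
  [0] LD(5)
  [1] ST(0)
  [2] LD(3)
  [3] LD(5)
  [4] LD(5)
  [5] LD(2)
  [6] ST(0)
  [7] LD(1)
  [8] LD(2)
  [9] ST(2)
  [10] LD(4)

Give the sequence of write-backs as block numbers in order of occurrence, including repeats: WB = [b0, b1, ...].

0: R B5 → L1 miss [-]
1: W B0 → L0 miss [D]
2: R B3 → L1 miss [-]
3: R B5 → L1 miss [-]
4: R B5 → L1 hit [-]
5: R B2 → L0 miss wb→B0 [-]
6: W B0 → L0 miss [D]
7: R B1 → L1 miss [-]
8: R B2 → L0 miss wb→B0 [-]
9: W B2 → L0 hit [D]
10: R B4 → L0 miss wb→B2 [-]

WB = [0, 0, 2]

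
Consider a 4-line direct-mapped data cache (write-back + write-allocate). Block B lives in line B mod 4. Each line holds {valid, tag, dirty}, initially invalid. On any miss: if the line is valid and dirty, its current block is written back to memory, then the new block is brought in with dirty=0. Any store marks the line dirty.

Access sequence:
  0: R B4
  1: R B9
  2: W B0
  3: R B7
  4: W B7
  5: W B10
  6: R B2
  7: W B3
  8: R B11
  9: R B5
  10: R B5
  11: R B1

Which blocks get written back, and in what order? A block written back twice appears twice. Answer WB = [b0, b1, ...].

WB = [10, 7, 3]

0: R B4 → L0 miss [-]
1: R B9 → L1 miss [-]
2: W B0 → L0 miss [D]
3: R B7 → L3 miss [-]
4: W B7 → L3 hit [D]
5: W B10 → L2 miss [D]
6: R B2 → L2 miss wb→B10 [-]
7: W B3 → L3 miss wb→B7 [D]
8: R B11 → L3 miss wb→B3 [-]
9: R B5 → L1 miss [-]
10: R B5 → L1 hit [-]
11: R B1 → L1 miss [-]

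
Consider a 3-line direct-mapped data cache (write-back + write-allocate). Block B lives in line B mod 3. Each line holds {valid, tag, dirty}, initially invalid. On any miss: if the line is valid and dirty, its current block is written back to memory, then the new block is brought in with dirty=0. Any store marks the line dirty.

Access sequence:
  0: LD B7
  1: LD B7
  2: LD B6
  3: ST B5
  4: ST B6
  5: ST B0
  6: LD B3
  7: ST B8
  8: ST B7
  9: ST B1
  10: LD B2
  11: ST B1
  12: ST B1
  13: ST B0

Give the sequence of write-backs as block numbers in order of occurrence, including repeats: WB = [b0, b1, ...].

WB = [6, 0, 5, 7, 8]

  0 | R B7 → L1 miss [-]
  1 | R B7 → L1 hit [-]
  2 | R B6 → L0 miss [-]
  3 | W B5 → L2 miss [D]
  4 | W B6 → L0 hit [D]
  5 | W B0 → L0 miss wb→B6 [D]
  6 | R B3 → L0 miss wb→B0 [-]
  7 | W B8 → L2 miss wb→B5 [D]
  8 | W B7 → L1 hit [D]
  9 | W B1 → L1 miss wb→B7 [D]
  10 | R B2 → L2 miss wb→B8 [-]
  11 | W B1 → L1 hit [D]
  12 | W B1 → L1 hit [D]
  13 | W B0 → L0 miss [D]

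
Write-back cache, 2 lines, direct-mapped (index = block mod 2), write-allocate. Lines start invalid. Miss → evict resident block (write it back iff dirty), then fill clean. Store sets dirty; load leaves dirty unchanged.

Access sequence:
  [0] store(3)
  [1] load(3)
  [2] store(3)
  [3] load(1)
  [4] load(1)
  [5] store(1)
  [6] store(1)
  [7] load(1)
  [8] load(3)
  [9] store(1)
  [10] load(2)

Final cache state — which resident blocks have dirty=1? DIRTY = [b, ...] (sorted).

0: W B3 → L1 miss [D]
1: R B3 → L1 hit [D]
2: W B3 → L1 hit [D]
3: R B1 → L1 miss wb→B3 [-]
4: R B1 → L1 hit [-]
5: W B1 → L1 hit [D]
6: W B1 → L1 hit [D]
7: R B1 → L1 hit [D]
8: R B3 → L1 miss wb→B1 [-]
9: W B1 → L1 miss [D]
10: R B2 → L0 miss [-]

DIRTY = [1]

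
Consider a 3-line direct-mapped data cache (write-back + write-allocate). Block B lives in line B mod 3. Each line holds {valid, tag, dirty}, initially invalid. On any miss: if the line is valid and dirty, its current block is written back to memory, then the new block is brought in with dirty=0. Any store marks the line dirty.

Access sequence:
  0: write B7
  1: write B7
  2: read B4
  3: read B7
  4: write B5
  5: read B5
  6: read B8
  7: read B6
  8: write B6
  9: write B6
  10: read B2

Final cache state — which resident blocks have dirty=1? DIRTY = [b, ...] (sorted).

0: W B7 → L1 miss [D]
1: W B7 → L1 hit [D]
2: R B4 → L1 miss wb→B7 [-]
3: R B7 → L1 miss [-]
4: W B5 → L2 miss [D]
5: R B5 → L2 hit [D]
6: R B8 → L2 miss wb→B5 [-]
7: R B6 → L0 miss [-]
8: W B6 → L0 hit [D]
9: W B6 → L0 hit [D]
10: R B2 → L2 miss [-]

DIRTY = [6]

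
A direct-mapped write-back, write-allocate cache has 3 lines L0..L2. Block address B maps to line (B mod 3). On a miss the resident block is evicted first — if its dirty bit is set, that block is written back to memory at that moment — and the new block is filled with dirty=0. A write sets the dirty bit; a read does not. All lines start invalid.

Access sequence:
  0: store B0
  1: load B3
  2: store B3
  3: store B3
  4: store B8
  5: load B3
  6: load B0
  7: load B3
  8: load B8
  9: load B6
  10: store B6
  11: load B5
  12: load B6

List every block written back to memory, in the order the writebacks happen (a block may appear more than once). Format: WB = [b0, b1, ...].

0: W B0 -> L0 miss  d=D]
1: R B3 -> L0 miss wb->B0  d=-]
2: W B3 -> L0 hit  d=D]
3: W B3 -> L0 hit  d=D]
4: W B8 -> L2 miss  d=D]
5: R B3 -> L0 hit  d=D]
6: R B0 -> L0 miss wb->B3  d=-]
7: R B3 -> L0 miss  d=-]
8: R B8 -> L2 hit  d=D]
9: R B6 -> L0 miss  d=-]
10: W B6 -> L0 hit  d=D]
11: R B5 -> L2 miss wb->B8  d=-]
12: R B6 -> L0 hit  d=D]

WB = [0, 3, 8]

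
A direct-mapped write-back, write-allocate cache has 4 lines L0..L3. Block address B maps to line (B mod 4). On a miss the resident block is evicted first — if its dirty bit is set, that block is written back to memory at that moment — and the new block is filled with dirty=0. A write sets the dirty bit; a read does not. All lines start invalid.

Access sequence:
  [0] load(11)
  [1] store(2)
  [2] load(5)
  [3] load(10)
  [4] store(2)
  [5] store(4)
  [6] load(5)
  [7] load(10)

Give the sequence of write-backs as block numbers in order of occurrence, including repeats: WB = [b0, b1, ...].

WB = [2, 2]

  0 | R B11 → L3 miss [-]
  1 | W B2 → L2 miss [D]
  2 | R B5 → L1 miss [-]
  3 | R B10 → L2 miss wb→B2 [-]
  4 | W B2 → L2 miss [D]
  5 | W B4 → L0 miss [D]
  6 | R B5 → L1 hit [-]
  7 | R B10 → L2 miss wb→B2 [-]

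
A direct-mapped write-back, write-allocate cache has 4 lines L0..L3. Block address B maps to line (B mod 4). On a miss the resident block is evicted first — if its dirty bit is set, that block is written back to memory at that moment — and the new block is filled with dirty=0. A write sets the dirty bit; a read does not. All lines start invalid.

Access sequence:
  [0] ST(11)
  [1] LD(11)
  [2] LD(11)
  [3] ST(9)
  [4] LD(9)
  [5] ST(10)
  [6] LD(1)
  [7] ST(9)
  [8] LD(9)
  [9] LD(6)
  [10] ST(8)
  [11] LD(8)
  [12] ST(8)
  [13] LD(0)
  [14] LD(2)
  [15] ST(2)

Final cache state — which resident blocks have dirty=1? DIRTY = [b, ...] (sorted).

DIRTY = [2, 9, 11]

0: W B11 → L3 miss [D]
1: R B11 → L3 hit [D]
2: R B11 → L3 hit [D]
3: W B9 → L1 miss [D]
4: R B9 → L1 hit [D]
5: W B10 → L2 miss [D]
6: R B1 → L1 miss wb→B9 [-]
7: W B9 → L1 miss [D]
8: R B9 → L1 hit [D]
9: R B6 → L2 miss wb→B10 [-]
10: W B8 → L0 miss [D]
11: R B8 → L0 hit [D]
12: W B8 → L0 hit [D]
13: R B0 → L0 miss wb→B8 [-]
14: R B2 → L2 miss [-]
15: W B2 → L2 hit [D]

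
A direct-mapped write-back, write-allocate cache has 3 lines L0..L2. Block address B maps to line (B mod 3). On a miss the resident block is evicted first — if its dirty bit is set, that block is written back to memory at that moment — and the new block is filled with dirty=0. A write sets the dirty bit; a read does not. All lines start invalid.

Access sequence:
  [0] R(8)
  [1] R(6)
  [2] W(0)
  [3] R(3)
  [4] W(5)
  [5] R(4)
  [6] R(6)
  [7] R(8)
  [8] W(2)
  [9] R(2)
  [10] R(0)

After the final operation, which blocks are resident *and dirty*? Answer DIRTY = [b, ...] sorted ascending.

DIRTY = [2]

0: R B8 → L2 miss [-]
1: R B6 → L0 miss [-]
2: W B0 → L0 miss [D]
3: R B3 → L0 miss wb→B0 [-]
4: W B5 → L2 miss [D]
5: R B4 → L1 miss [-]
6: R B6 → L0 miss [-]
7: R B8 → L2 miss wb→B5 [-]
8: W B2 → L2 miss [D]
9: R B2 → L2 hit [D]
10: R B0 → L0 miss [-]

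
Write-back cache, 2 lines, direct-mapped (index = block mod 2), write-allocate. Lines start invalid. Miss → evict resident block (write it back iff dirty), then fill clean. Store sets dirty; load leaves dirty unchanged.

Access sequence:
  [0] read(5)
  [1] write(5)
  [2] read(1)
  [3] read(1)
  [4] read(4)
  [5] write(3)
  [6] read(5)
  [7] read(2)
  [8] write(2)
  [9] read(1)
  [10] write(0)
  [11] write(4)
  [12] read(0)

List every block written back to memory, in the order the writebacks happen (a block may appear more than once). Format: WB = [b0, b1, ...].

WB = [5, 3, 2, 0, 4]

  0 | R B5 → L1 miss [-]
  1 | W B5 → L1 hit [D]
  2 | R B1 → L1 miss wb→B5 [-]
  3 | R B1 → L1 hit [-]
  4 | R B4 → L0 miss [-]
  5 | W B3 → L1 miss [D]
  6 | R B5 → L1 miss wb→B3 [-]
  7 | R B2 → L0 miss [-]
  8 | W B2 → L0 hit [D]
  9 | R B1 → L1 miss [-]
  10 | W B0 → L0 miss wb→B2 [D]
  11 | W B4 → L0 miss wb→B0 [D]
  12 | R B0 → L0 miss wb→B4 [-]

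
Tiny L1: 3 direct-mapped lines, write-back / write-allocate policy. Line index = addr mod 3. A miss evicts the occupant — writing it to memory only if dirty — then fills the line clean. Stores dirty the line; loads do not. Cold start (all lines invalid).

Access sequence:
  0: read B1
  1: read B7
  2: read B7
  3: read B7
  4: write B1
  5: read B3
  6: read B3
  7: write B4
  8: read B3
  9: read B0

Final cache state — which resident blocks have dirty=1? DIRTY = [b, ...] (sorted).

DIRTY = [4]

  0 | R B1 → L1 miss [-]
  1 | R B7 → L1 miss [-]
  2 | R B7 → L1 hit [-]
  3 | R B7 → L1 hit [-]
  4 | W B1 → L1 miss [D]
  5 | R B3 → L0 miss [-]
  6 | R B3 → L0 hit [-]
  7 | W B4 → L1 miss wb→B1 [D]
  8 | R B3 → L0 hit [-]
  9 | R B0 → L0 miss [-]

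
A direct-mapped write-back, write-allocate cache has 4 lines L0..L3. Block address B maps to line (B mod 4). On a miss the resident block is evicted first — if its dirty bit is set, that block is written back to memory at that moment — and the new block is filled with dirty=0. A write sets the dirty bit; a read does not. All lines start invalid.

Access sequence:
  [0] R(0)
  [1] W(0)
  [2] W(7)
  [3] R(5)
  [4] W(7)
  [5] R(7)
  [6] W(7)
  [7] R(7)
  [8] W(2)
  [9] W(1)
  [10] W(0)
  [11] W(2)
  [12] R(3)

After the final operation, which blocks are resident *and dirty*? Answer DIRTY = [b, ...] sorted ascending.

DIRTY = [0, 1, 2]

  0 | R B0 → L0 miss [-]
  1 | W B0 → L0 hit [D]
  2 | W B7 → L3 miss [D]
  3 | R B5 → L1 miss [-]
  4 | W B7 → L3 hit [D]
  5 | R B7 → L3 hit [D]
  6 | W B7 → L3 hit [D]
  7 | R B7 → L3 hit [D]
  8 | W B2 → L2 miss [D]
  9 | W B1 → L1 miss [D]
  10 | W B0 → L0 hit [D]
  11 | W B2 → L2 hit [D]
  12 | R B3 → L3 miss wb→B7 [-]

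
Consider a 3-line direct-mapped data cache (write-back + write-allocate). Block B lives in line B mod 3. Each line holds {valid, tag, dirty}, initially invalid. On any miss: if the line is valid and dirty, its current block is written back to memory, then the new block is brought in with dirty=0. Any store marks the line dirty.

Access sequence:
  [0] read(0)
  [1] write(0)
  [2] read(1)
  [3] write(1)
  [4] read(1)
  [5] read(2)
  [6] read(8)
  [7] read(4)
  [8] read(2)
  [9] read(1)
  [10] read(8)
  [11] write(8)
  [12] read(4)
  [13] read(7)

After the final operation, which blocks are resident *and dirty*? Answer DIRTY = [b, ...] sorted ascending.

  0 | R B0 → L0 miss [-]
  1 | W B0 → L0 hit [D]
  2 | R B1 → L1 miss [-]
  3 | W B1 → L1 hit [D]
  4 | R B1 → L1 hit [D]
  5 | R B2 → L2 miss [-]
  6 | R B8 → L2 miss [-]
  7 | R B4 → L1 miss wb→B1 [-]
  8 | R B2 → L2 miss [-]
  9 | R B1 → L1 miss [-]
  10 | R B8 → L2 miss [-]
  11 | W B8 → L2 hit [D]
  12 | R B4 → L1 miss [-]
  13 | R B7 → L1 miss [-]

DIRTY = [0, 8]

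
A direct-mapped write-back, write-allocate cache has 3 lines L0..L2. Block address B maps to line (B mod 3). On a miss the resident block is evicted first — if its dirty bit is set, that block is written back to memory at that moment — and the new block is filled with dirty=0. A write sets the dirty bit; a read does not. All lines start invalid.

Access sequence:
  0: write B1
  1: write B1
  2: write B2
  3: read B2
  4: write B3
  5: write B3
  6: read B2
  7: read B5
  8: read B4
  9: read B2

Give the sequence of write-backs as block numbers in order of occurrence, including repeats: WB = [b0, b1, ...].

0: W B1 -> L1 miss  d=D]
1: W B1 -> L1 hit  d=D]
2: W B2 -> L2 miss  d=D]
3: R B2 -> L2 hit  d=D]
4: W B3 -> L0 miss  d=D]
5: W B3 -> L0 hit  d=D]
6: R B2 -> L2 hit  d=D]
7: R B5 -> L2 miss wb->B2  d=-]
8: R B4 -> L1 miss wb->B1  d=-]
9: R B2 -> L2 miss  d=-]

WB = [2, 1]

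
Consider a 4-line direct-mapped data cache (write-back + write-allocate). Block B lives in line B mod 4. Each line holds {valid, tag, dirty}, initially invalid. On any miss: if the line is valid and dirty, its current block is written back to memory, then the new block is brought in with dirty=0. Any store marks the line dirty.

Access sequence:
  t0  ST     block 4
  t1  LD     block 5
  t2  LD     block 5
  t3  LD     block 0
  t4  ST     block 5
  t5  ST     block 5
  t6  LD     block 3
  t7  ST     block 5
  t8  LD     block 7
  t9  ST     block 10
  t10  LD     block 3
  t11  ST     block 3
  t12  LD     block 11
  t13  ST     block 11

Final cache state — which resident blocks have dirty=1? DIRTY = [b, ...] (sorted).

DIRTY = [5, 10, 11]

0: W B4 → L0 miss [D]
1: R B5 → L1 miss [-]
2: R B5 → L1 hit [-]
3: R B0 → L0 miss wb→B4 [-]
4: W B5 → L1 hit [D]
5: W B5 → L1 hit [D]
6: R B3 → L3 miss [-]
7: W B5 → L1 hit [D]
8: R B7 → L3 miss [-]
9: W B10 → L2 miss [D]
10: R B3 → L3 miss [-]
11: W B3 → L3 hit [D]
12: R B11 → L3 miss wb→B3 [-]
13: W B11 → L3 hit [D]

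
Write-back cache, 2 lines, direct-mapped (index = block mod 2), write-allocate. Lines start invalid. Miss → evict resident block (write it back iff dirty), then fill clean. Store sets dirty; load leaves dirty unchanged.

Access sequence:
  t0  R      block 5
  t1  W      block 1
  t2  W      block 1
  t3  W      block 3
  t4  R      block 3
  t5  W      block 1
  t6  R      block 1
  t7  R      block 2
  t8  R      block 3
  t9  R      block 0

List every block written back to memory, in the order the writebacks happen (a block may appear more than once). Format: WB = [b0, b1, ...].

0: R B5 -> L1 miss  d=-]
1: W B1 -> L1 miss  d=D]
2: W B1 -> L1 hit  d=D]
3: W B3 -> L1 miss wb->B1  d=D]
4: R B3 -> L1 hit  d=D]
5: W B1 -> L1 miss wb->B3  d=D]
6: R B1 -> L1 hit  d=D]
7: R B2 -> L0 miss  d=-]
8: R B3 -> L1 miss wb->B1  d=-]
9: R B0 -> L0 miss  d=-]

WB = [1, 3, 1]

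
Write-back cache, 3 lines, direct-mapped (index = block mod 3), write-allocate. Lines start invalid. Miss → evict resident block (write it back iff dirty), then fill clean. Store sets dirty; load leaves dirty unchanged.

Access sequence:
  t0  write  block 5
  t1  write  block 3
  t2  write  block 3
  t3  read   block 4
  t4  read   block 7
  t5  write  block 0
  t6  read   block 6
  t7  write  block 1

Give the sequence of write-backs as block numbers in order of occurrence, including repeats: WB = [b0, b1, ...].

WB = [3, 0]

  0 | W B5 → L2 miss [D]
  1 | W B3 → L0 miss [D]
  2 | W B3 → L0 hit [D]
  3 | R B4 → L1 miss [-]
  4 | R B7 → L1 miss [-]
  5 | W B0 → L0 miss wb→B3 [D]
  6 | R B6 → L0 miss wb→B0 [-]
  7 | W B1 → L1 miss [D]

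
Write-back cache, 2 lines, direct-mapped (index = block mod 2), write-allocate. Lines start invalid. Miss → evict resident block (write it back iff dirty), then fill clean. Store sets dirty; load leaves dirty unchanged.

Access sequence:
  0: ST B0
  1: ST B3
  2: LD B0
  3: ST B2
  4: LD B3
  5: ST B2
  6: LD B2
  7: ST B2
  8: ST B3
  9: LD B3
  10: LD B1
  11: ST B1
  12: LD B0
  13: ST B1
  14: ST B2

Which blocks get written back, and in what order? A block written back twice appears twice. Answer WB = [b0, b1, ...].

0: W B0 -> L0 miss  d=D]
1: W B3 -> L1 miss  d=D]
2: R B0 -> L0 hit  d=D]
3: W B2 -> L0 miss wb->B0  d=D]
4: R B3 -> L1 hit  d=D]
5: W B2 -> L0 hit  d=D]
6: R B2 -> L0 hit  d=D]
7: W B2 -> L0 hit  d=D]
8: W B3 -> L1 hit  d=D]
9: R B3 -> L1 hit  d=D]
10: R B1 -> L1 miss wb->B3  d=-]
11: W B1 -> L1 hit  d=D]
12: R B0 -> L0 miss wb->B2  d=-]
13: W B1 -> L1 hit  d=D]
14: W B2 -> L0 miss  d=D]

WB = [0, 3, 2]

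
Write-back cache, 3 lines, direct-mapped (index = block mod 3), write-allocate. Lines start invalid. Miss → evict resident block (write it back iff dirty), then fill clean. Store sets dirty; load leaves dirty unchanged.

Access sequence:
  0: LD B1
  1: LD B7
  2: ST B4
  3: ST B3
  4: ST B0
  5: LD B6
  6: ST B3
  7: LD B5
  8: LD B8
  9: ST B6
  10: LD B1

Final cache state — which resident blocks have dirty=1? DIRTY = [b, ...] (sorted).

0: R B1 → L1 miss [-]
1: R B7 → L1 miss [-]
2: W B4 → L1 miss [D]
3: W B3 → L0 miss [D]
4: W B0 → L0 miss wb→B3 [D]
5: R B6 → L0 miss wb→B0 [-]
6: W B3 → L0 miss [D]
7: R B5 → L2 miss [-]
8: R B8 → L2 miss [-]
9: W B6 → L0 miss wb→B3 [D]
10: R B1 → L1 miss wb→B4 [-]

DIRTY = [6]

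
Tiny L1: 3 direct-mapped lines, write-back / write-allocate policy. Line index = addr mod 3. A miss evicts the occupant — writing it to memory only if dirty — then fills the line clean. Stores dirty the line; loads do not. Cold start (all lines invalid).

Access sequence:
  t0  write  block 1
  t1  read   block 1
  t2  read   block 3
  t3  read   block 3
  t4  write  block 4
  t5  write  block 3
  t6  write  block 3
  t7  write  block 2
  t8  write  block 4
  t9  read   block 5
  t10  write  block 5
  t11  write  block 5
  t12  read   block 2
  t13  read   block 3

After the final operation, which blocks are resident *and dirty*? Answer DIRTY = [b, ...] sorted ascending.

DIRTY = [3, 4]

0: W B1 -> L1 miss  d=D]
1: R B1 -> L1 hit  d=D]
2: R B3 -> L0 miss  d=-]
3: R B3 -> L0 hit  d=-]
4: W B4 -> L1 miss wb->B1  d=D]
5: W B3 -> L0 hit  d=D]
6: W B3 -> L0 hit  d=D]
7: W B2 -> L2 miss  d=D]
8: W B4 -> L1 hit  d=D]
9: R B5 -> L2 miss wb->B2  d=-]
10: W B5 -> L2 hit  d=D]
11: W B5 -> L2 hit  d=D]
12: R B2 -> L2 miss wb->B5  d=-]
13: R B3 -> L0 hit  d=D]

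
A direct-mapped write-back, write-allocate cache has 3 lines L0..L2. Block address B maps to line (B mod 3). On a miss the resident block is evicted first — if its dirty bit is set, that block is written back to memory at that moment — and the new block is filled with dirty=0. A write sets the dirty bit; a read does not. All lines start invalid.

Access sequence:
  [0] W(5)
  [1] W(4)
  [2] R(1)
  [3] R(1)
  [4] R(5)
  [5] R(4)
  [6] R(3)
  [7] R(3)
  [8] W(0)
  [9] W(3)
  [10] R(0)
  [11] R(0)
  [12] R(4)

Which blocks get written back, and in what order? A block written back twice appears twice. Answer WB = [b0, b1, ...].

WB = [4, 0, 3]

0: W B5 -> L2 miss  d=D]
1: W B4 -> L1 miss  d=D]
2: R B1 -> L1 miss wb->B4  d=-]
3: R B1 -> L1 hit  d=-]
4: R B5 -> L2 hit  d=D]
5: R B4 -> L1 miss  d=-]
6: R B3 -> L0 miss  d=-]
7: R B3 -> L0 hit  d=-]
8: W B0 -> L0 miss  d=D]
9: W B3 -> L0 miss wb->B0  d=D]
10: R B0 -> L0 miss wb->B3  d=-]
11: R B0 -> L0 hit  d=-]
12: R B4 -> L1 hit  d=-]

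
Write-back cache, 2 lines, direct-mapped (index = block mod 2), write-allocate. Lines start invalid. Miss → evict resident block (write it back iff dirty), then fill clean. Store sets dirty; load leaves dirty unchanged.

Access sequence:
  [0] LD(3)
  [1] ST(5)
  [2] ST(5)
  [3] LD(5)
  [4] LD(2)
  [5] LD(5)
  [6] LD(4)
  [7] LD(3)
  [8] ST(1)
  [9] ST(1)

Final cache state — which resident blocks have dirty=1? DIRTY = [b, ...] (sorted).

DIRTY = [1]

0: R B3 → L1 miss [-]
1: W B5 → L1 miss [D]
2: W B5 → L1 hit [D]
3: R B5 → L1 hit [D]
4: R B2 → L0 miss [-]
5: R B5 → L1 hit [D]
6: R B4 → L0 miss [-]
7: R B3 → L1 miss wb→B5 [-]
8: W B1 → L1 miss [D]
9: W B1 → L1 hit [D]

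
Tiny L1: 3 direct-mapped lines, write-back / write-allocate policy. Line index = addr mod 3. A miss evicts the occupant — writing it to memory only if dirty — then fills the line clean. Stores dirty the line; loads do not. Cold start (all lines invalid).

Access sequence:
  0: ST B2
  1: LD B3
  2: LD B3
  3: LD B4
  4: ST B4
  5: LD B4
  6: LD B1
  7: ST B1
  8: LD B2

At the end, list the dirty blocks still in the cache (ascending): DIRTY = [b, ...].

DIRTY = [1, 2]

0: W B2 → L2 miss [D]
1: R B3 → L0 miss [-]
2: R B3 → L0 hit [-]
3: R B4 → L1 miss [-]
4: W B4 → L1 hit [D]
5: R B4 → L1 hit [D]
6: R B1 → L1 miss wb→B4 [-]
7: W B1 → L1 hit [D]
8: R B2 → L2 hit [D]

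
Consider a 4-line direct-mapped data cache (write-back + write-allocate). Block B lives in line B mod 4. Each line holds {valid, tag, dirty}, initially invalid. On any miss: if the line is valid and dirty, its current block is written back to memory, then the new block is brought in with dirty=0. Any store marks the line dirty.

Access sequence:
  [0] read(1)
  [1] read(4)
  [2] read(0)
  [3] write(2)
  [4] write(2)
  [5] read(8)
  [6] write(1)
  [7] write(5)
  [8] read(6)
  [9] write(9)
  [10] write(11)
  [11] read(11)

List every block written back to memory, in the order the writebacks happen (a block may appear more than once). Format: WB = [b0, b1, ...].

WB = [1, 2, 5]

  0 | R B1 → L1 miss [-]
  1 | R B4 → L0 miss [-]
  2 | R B0 → L0 miss [-]
  3 | W B2 → L2 miss [D]
  4 | W B2 → L2 hit [D]
  5 | R B8 → L0 miss [-]
  6 | W B1 → L1 hit [D]
  7 | W B5 → L1 miss wb→B1 [D]
  8 | R B6 → L2 miss wb→B2 [-]
  9 | W B9 → L1 miss wb→B5 [D]
  10 | W B11 → L3 miss [D]
  11 | R B11 → L3 hit [D]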